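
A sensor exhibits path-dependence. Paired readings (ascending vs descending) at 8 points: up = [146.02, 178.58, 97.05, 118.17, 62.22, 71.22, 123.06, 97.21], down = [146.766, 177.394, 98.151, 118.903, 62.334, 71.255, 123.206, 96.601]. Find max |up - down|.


|146.02 - 146.766| = 0.7460
|178.58 - 177.394| = 1.1860
|97.05 - 98.151| = 1.1010
|118.17 - 118.903| = 0.7330
|62.22 - 62.334| = 0.1140
|71.22 - 71.255| = 0.0350
|123.06 - 123.206| = 0.1460
|97.21 - 96.601| = 0.6090
hysteresis = max(diffs) = 1.1860

1.1860


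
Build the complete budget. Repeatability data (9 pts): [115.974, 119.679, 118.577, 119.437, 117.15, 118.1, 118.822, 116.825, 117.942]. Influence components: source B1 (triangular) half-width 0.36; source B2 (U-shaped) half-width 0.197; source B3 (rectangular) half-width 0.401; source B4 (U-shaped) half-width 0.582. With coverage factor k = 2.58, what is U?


mean = (115.974 + 119.679 + 118.577 + 119.437 + 117.15 + 118.1 + 118.822 + 116.825 + 117.942) / 9 = 118.0562222
s = sqrt(sum((x - mean)^2)/(n-1)) = 1.2290921
u_A = s / sqrt(n) = 1.2290921 / sqrt(9) = 0.40969737
u_B1 = 0.36 / sqrt(6) = 0.14696938
u_B2 = 0.197 / sqrt(2) = 0.13930004
u_B3 = 0.401 / sqrt(3) = 0.23151746
u_B4 = 0.582 / sqrt(2) = 0.41153615
uc = sqrt(0.40969737^2 + 0.14696938^2 + 0.13930004^2 + 0.23151746^2 + 0.41153615^2) = 0.65712919
U = k * uc = 2.58 * 0.65712919
U = 1.6954

1.6954


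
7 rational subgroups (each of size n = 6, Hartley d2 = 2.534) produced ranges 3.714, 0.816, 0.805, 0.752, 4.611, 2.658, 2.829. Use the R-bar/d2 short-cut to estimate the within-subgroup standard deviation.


R_bar = (3.714 + 0.816 + 0.805 + 0.752 + 4.611 + 2.658 + 2.829) / 7
R_bar = 16.185 / 7 = 2.3121429
sigma_hat = R_bar / d2 = 2.3121429 / 2.534 = 0.9124

0.9124


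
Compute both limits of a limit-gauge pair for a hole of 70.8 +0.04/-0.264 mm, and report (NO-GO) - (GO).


GO = nominal - lower_tol (smallest hole = maximum material condition)
GO = 70.8 - 0.264 = 70.536
NO-GO = nominal + upper_tol (largest hole = least material condition)
NO-GO = 70.8 + 0.04 = 70.84
spread = NO-GO - GO = 70.84 - 70.536 = 0.3040

0.3040


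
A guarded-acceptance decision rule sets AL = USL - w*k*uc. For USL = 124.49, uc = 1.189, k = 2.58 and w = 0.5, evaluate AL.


U = k * uc = 2.58 * 1.189 = 3.06762
guard band g = w * U = 0.5 * 3.06762 = 1.53381
AL = USL - g = 124.49 - 1.53381
AL = 122.9562

122.9562


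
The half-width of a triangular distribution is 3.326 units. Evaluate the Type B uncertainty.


u_B = half_width / sqrt(6)
u_B = 3.326 / 2.4494897
u_B = 1.3578

1.3578


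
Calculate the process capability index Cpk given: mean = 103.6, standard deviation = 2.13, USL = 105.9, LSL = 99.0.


Cpu = (USL - mean) / (3*sigma) = (105.9 - 103.6) / (3*2.13) = 0.3599
Cpl = (mean - LSL) / (3*sigma) = (103.6 - 99.0) / (3*2.13) = 0.7199
Cpk = min(Cpu, Cpl) = 0.3599

0.3599


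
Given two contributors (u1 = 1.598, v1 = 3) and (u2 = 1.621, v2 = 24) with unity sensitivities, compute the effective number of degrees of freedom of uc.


uc = sqrt(u1^2 + u2^2) = sqrt(1.598^2 + 1.621^2) = 2.2762348
v_eff = uc^4 / (u1^4/v1 + u2^4/v2)
= 2.2762348^4 / (1.598^4/3 + 1.621^4/24)
= 26.845298 / 2.4613185
v_eff = 10.9069

10.9069


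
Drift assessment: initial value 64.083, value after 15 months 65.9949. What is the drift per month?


rate = (v2 - v1) / months
= (65.9949 - 64.083) / 15
= 1.9119 / 15
= 0.1275

0.1275


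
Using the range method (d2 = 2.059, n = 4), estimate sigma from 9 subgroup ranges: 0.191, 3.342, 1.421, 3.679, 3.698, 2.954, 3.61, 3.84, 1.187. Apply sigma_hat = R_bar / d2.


R_bar = (0.191 + 3.342 + 1.421 + 3.679 + 3.698 + 2.954 + 3.61 + 3.84 + 1.187) / 9
R_bar = 23.922 / 9 = 2.658
sigma_hat = R_bar / d2 = 2.658 / 2.059 = 1.2909

1.2909


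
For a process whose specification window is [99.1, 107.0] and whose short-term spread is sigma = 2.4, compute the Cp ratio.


Cp = (USL - LSL) / (6 * sigma)
= (107.0 - 99.1) / (6 * 2.4)
= 7.9000 / 14.4000
= 0.5486

0.5486


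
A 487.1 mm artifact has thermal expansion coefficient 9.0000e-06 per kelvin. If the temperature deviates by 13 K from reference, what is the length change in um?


dL = L * alpha * dT
= 487.1 * 9.0000e-06 * 13
= 0.0569907 mm
dL_um = 0.0569907 * 1000 = 56.9907 um

56.9907


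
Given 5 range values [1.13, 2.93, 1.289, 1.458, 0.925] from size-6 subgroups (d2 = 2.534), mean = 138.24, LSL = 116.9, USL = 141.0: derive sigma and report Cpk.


R_bar = (1.13 + 2.93 + 1.289 + 1.458 + 0.925) / 5 = 1.5464
sigma = R_bar / d2 = 1.5464 / 2.534 = 0.61026046
Cp = (USL - LSL)/(6*sigma) = (141.0 - 116.9)/(6*0.61026046) = 6.5819
Cpu = (141.0 - 138.24)/(3*0.61026046) = 1.5076
Cpl = (138.24 - 116.9)/(3*0.61026046) = 11.6562
Cpk = min(Cpu, Cpl) = 1.5076

1.5076


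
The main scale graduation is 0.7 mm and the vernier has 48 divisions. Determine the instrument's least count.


LC = MSD / n_div
= 0.7 / 48
= 0.0146

0.0146


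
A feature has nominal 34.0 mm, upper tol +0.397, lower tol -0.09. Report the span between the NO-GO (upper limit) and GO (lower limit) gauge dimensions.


GO = nominal - lower_tol (smallest hole = maximum material condition)
GO = 34.0 - 0.09 = 33.91
NO-GO = nominal + upper_tol (largest hole = least material condition)
NO-GO = 34.0 + 0.397 = 34.397
spread = NO-GO - GO = 34.397 - 33.91 = 0.4870

0.4870


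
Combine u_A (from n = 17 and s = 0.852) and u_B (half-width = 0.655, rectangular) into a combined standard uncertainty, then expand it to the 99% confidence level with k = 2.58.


u_A = s / sqrt(n) = 0.852 / sqrt(17) = 0.20664035
u_B = half_width / sqrt(3) = 0.655 / sqrt(3) = 0.37816443
uc = sqrt(u_A^2 + u_B^2) = sqrt(0.20664035^2 + 0.37816443^2) = 0.43093917
U = k * uc = 2.58 * 0.43093917
U = 1.1118

1.1118


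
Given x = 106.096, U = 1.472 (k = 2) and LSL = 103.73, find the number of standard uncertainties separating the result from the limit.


u = U / k = 1.472 / 2 = 0.736
margin = |LSL - x| = |103.73 - 106.096| = 2.366
z = margin / u = 2.366 / 0.736
z = 3.2147

3.2147


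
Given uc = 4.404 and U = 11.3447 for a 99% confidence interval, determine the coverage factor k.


k = U / uc
k = 11.3447 / 4.404
k = 2.576

2.576


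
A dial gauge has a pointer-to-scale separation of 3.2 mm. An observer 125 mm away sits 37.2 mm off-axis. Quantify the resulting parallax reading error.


error = h * offset / d
= 3.2 * 37.2 / 125
= 0.9523

0.9523


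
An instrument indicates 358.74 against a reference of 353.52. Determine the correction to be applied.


Correction = standard - reading
= 353.52 - 358.74
= -5.2200

-5.2200


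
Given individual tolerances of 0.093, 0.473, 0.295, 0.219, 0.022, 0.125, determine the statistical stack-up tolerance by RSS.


RSS = sqrt(0.093^2 + 0.473^2 + 0.295^2 + 0.219^2 + 0.022^2 + 0.125^2)
= sqrt(0.383473)
= 0.6193

0.6193


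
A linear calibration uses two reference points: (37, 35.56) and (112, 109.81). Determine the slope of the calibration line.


slope = (y2 - y1) / (x2 - x1)
= (109.81 - 35.56) / (112 - 37)
= 74.2500 / 75
= 0.9900

0.9900


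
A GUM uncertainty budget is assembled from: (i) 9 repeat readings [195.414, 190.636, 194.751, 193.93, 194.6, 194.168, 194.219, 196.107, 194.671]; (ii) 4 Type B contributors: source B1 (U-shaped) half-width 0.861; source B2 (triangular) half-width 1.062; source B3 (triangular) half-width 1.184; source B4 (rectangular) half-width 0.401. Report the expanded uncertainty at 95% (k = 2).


mean = (195.414 + 190.636 + 194.751 + 193.93 + 194.6 + 194.168 + 194.219 + 196.107 + 194.671) / 9 = 194.2773333
s = sqrt(sum((x - mean)^2)/(n-1)) = 1.5214485
u_A = s / sqrt(n) = 1.5214485 / sqrt(9) = 0.5071495
u_B1 = 0.861 / sqrt(2) = 0.60881894
u_B2 = 1.062 / sqrt(6) = 0.43355968
u_B3 = 1.184 / sqrt(6) = 0.48336598
u_B4 = 0.401 / sqrt(3) = 0.23151746
uc = sqrt(0.5071495^2 + 0.60881894^2 + 0.43355968^2 + 0.48336598^2 + 0.23151746^2) = 1.0502753
U = k * uc = 2 * 1.0502753
U = 2.1006

2.1006


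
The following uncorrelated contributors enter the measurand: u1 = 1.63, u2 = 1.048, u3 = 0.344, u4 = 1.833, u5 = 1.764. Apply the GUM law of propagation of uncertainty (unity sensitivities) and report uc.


uc = sqrt(1.63^2 + 1.048^2 + 0.344^2 + 1.833^2 + 1.764^2)
uc = sqrt(10.345125)
uc = 3.2164

3.2164


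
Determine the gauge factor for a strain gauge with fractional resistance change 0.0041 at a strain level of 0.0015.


GF = (dR/R) / epsilon
= 0.0041 / 0.0015
= 2.7333

2.7333


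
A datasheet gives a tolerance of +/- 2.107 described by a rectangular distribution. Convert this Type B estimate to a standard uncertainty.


u_B = half_width / sqrt(3)
u_B = 2.107 / 1.7320508
u_B = 1.2165

1.2165


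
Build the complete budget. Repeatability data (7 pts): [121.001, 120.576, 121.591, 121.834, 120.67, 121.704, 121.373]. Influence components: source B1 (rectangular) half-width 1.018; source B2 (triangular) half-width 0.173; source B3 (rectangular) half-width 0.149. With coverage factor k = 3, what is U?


mean = (121.001 + 120.576 + 121.591 + 121.834 + 120.67 + 121.704 + 121.373) / 7 = 121.2498571
s = sqrt(sum((x - mean)^2)/(n-1)) = 0.50518295
u_A = s / sqrt(n) = 0.50518295 / sqrt(7) = 0.19094121
u_B1 = 1.018 / sqrt(3) = 0.58774257
u_B2 = 0.173 / sqrt(6) = 0.070626954
u_B3 = 0.149 / sqrt(3) = 0.08602519
uc = sqrt(0.19094121^2 + 0.58774257^2 + 0.070626954^2 + 0.08602519^2) = 0.62792386
U = k * uc = 3 * 0.62792386
U = 1.8838

1.8838


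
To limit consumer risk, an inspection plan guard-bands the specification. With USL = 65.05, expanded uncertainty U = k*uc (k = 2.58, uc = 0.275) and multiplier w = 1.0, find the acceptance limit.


U = k * uc = 2.58 * 0.275 = 0.7095
guard band g = w * U = 1.0 * 0.7095 = 0.7095
AL = USL - g = 65.05 - 0.7095
AL = 64.3405

64.3405


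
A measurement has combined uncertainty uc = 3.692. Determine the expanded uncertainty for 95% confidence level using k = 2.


U = k * uc
U = 2 * 3.692
U = 7.3840

7.3840


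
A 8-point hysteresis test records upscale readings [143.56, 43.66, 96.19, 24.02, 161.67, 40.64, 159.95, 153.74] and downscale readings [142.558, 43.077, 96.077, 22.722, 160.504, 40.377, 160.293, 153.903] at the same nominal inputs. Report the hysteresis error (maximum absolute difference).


|143.56 - 142.558| = 1.0020
|43.66 - 43.077| = 0.5830
|96.19 - 96.077| = 0.1130
|24.02 - 22.722| = 1.2980
|161.67 - 160.504| = 1.1660
|40.64 - 40.377| = 0.2630
|159.95 - 160.293| = 0.3430
|153.74 - 153.903| = 0.1630
hysteresis = max(diffs) = 1.2980

1.2980


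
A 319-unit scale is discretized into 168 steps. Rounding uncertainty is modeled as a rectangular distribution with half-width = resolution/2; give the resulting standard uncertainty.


resolution = range / divisions
resolution = 319 / 168 = 1.8988095
u_res = resolution / (2*sqrt(3))
u_res = 1.8988095 / 3.4641016
u_res = 0.5481

0.5481


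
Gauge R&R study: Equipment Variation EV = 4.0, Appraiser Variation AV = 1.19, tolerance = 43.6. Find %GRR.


GRR = sqrt(EV^2 + AV^2) = sqrt(4.0^2 + 1.19^2) = 4.1732601
%GRR = GRR / tol * 100 = 4.1732601 / 43.6 * 100
%GRR = 9.5717

9.5717


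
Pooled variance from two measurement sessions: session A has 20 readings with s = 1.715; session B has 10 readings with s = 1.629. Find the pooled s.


s_p = sqrt(((n1-1)*s1^2 + (n2-1)*s2^2) / (n1+n2-2))
numerator = (20-1)*1.715^2 + (10-1)*1.629^2 = 55.883275 + 23.882769 = 79.766044
denominator = 20 + 10 - 2 = 28
s_p^2 = 79.766044 / 28 = 2.8487873
s_p = sqrt(2.8487873) = 1.6878

1.6878


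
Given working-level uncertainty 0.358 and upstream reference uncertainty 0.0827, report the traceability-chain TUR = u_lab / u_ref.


TUR = u_lab / u_ref
= 0.358 / 0.0827
= 4.3289

4.3289


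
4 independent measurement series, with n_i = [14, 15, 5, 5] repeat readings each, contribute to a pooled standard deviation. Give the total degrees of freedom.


nu = sum_i (n_i - 1)
nu = ((14 - 1) + (15 - 1) + (5 - 1) + (5 - 1))
nu = 13 + 14 + 4 + 4
nu = 35

35


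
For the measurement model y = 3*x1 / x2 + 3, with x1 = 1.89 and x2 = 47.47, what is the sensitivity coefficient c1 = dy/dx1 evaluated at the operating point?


y = 3*x1 / x2 + 3
dy/dx1 = 3/x2
Evaluate at x2 = 47.47: c1 = 3 / 47.47
c1 = 0.0632

0.0632


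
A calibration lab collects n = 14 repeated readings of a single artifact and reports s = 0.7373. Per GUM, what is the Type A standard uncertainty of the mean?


u_A = s / sqrt(n)
u_A = 0.7373 / sqrt(14)
u_A = 0.7373 / 3.7416574
u_A = 0.1971

0.1971


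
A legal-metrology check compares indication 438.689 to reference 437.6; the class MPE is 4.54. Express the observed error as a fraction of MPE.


e = indication - reference = 438.689 - 437.6 = 1.0890
|e| = 1.0890
ratio = |e| / MPE = 1.0890 / 4.54
ratio = 0.2399

0.2399


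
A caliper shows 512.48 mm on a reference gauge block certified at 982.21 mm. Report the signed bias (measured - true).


Systematic error = measured - true
= 512.48 - 982.21
= -469.7300

-469.7300


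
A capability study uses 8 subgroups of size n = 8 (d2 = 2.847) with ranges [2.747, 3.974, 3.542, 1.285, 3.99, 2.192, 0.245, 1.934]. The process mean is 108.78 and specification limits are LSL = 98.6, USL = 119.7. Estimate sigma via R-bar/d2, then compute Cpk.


R_bar = (2.747 + 3.974 + 3.542 + 1.285 + 3.99 + 2.192 + 0.245 + 1.934) / 8 = 2.488625
sigma = R_bar / d2 = 2.488625 / 2.847 = 0.87412188
Cp = (USL - LSL)/(6*sigma) = (119.7 - 98.6)/(6*0.87412188) = 4.0231
Cpu = (119.7 - 108.78)/(3*0.87412188) = 4.1642
Cpl = (108.78 - 98.6)/(3*0.87412188) = 3.8820
Cpk = min(Cpu, Cpl) = 3.8820

3.8820


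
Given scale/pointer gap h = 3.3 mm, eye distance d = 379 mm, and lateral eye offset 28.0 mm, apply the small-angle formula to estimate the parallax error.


error = h * offset / d
= 3.3 * 28.0 / 379
= 0.2438

0.2438


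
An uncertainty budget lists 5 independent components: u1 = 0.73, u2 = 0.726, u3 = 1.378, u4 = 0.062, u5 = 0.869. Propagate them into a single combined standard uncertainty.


uc = sqrt(0.73^2 + 0.726^2 + 1.378^2 + 0.062^2 + 0.869^2)
uc = sqrt(3.717865)
uc = 1.9282

1.9282


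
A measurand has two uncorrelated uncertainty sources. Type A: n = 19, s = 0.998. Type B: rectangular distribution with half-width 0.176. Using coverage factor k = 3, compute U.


u_A = s / sqrt(n) = 0.998 / sqrt(19) = 0.2289569
u_B = half_width / sqrt(3) = 0.176 / sqrt(3) = 0.10161365
uc = sqrt(u_A^2 + u_B^2) = sqrt(0.2289569^2 + 0.10161365^2) = 0.25049271
U = k * uc = 3 * 0.25049271
U = 0.7515

0.7515


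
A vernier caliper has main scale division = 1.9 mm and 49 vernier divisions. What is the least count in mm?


LC = MSD / n_div
= 1.9 / 49
= 0.0388

0.0388


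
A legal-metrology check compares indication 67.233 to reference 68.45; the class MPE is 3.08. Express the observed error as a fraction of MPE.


e = indication - reference = 67.233 - 68.45 = -1.2170
|e| = 1.2170
ratio = |e| / MPE = 1.2170 / 3.08
ratio = 0.3951

0.3951


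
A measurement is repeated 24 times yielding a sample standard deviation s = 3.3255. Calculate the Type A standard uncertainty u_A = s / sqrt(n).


u_A = s / sqrt(n)
u_A = 3.3255 / sqrt(24)
u_A = 3.3255 / 4.8989795
u_A = 0.6788

0.6788


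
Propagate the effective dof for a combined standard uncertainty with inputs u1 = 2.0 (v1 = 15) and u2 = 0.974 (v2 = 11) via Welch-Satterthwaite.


uc = sqrt(u1^2 + u2^2) = sqrt(2.0^2 + 0.974^2) = 2.224562
v_eff = uc^4 / (u1^4/v1 + u2^4/v2)
= 2.224562^4 / (2.0^4/15 + 0.974^4/11)
= 24.489395 / 1.1484836
v_eff = 21.3232

21.3232


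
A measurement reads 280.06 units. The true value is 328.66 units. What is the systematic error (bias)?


Systematic error = measured - true
= 280.06 - 328.66
= -48.6000

-48.6000


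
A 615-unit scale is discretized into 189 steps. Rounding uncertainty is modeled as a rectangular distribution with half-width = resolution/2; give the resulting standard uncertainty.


resolution = range / divisions
resolution = 615 / 189 = 3.2539683
u_res = resolution / (2*sqrt(3))
u_res = 3.2539683 / 3.4641016
u_res = 0.9393

0.9393


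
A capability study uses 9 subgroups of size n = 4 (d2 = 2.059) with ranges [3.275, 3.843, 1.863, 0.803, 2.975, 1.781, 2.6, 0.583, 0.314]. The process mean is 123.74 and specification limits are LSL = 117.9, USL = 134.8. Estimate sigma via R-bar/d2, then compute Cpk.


R_bar = (3.275 + 3.843 + 1.863 + 0.803 + 2.975 + 1.781 + 2.6 + 0.583 + 0.314) / 9 = 2.0041111
sigma = R_bar / d2 = 2.0041111 / 2.059 = 0.97334196
Cp = (USL - LSL)/(6*sigma) = (134.8 - 117.9)/(6*0.97334196) = 2.8938
Cpu = (134.8 - 123.74)/(3*0.97334196) = 3.7876
Cpl = (123.74 - 117.9)/(3*0.97334196) = 2.0000
Cpk = min(Cpu, Cpl) = 2.0000

2.0000


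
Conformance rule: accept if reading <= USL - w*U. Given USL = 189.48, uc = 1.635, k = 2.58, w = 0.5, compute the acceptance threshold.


U = k * uc = 2.58 * 1.635 = 4.2183
guard band g = w * U = 0.5 * 4.2183 = 2.10915
AL = USL - g = 189.48 - 2.10915
AL = 187.3708

187.3708


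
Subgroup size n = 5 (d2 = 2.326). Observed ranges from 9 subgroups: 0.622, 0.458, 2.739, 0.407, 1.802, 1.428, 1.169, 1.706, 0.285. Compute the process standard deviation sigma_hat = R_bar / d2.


R_bar = (0.622 + 0.458 + 2.739 + 0.407 + 1.802 + 1.428 + 1.169 + 1.706 + 0.285) / 9
R_bar = 10.616 / 9 = 1.1795556
sigma_hat = R_bar / d2 = 1.1795556 / 2.326 = 0.5071

0.5071


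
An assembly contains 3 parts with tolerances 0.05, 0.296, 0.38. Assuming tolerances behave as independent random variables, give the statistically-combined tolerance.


RSS = sqrt(0.05^2 + 0.296^2 + 0.38^2)
= sqrt(0.234516)
= 0.4843

0.4843


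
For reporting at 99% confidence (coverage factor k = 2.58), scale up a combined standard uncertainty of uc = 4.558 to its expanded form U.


U = k * uc
U = 2.58 * 4.558
U = 11.7596

11.7596


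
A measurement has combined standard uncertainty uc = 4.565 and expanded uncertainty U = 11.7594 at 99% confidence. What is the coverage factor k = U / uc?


k = U / uc
k = 11.7594 / 4.565
k = 2.576

2.576


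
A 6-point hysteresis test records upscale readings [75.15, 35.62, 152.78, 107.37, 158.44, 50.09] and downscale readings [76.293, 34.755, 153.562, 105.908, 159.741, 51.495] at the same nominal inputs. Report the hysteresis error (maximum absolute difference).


|75.15 - 76.293| = 1.1430
|35.62 - 34.755| = 0.8650
|152.78 - 153.562| = 0.7820
|107.37 - 105.908| = 1.4620
|158.44 - 159.741| = 1.3010
|50.09 - 51.495| = 1.4050
hysteresis = max(diffs) = 1.4620

1.4620


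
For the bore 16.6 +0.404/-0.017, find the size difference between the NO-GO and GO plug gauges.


GO = nominal - lower_tol (smallest hole = maximum material condition)
GO = 16.6 - 0.017 = 16.583
NO-GO = nominal + upper_tol (largest hole = least material condition)
NO-GO = 16.6 + 0.404 = 17.004
spread = NO-GO - GO = 17.004 - 16.583 = 0.4210

0.4210


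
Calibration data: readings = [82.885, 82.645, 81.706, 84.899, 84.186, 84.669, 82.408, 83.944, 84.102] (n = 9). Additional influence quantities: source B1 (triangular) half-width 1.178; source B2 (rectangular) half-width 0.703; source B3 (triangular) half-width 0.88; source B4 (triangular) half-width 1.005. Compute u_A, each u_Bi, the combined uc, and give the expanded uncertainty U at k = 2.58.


mean = (82.885 + 82.645 + 81.706 + 84.899 + 84.186 + 84.669 + 82.408 + 83.944 + 84.102) / 9 = 83.49377778
s = sqrt(sum((x - mean)^2)/(n-1)) = 1.1109511
u_A = s / sqrt(n) = 1.1109511 / sqrt(9) = 0.37031703
u_B1 = 1.178 / sqrt(6) = 0.48091649
u_B2 = 0.703 / sqrt(3) = 0.40587724
u_B3 = 0.88 / sqrt(6) = 0.3592585
u_B4 = 1.005 / sqrt(6) = 0.41028953
uc = sqrt(0.37031703^2 + 0.48091649^2 + 0.40587724^2 + 0.3592585^2 + 0.41028953^2) = 0.91134838
U = k * uc = 2.58 * 0.91134838
U = 2.3513

2.3513


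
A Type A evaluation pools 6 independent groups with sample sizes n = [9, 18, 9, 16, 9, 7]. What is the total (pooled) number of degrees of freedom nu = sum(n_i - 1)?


nu = sum_i (n_i - 1)
nu = ((9 - 1) + (18 - 1) + (9 - 1) + (16 - 1) + (9 - 1) + (7 - 1))
nu = 8 + 17 + 8 + 15 + 8 + 6
nu = 62

62


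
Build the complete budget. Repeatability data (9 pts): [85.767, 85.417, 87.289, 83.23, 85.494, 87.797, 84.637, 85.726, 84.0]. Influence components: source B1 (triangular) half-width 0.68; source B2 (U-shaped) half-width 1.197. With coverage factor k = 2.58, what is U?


mean = (85.767 + 85.417 + 87.289 + 83.23 + 85.494 + 87.797 + 84.637 + 85.726 + 84.0) / 9 = 85.48411111
s = sqrt(sum((x - mean)^2)/(n-1)) = 1.4470408
u_A = s / sqrt(n) = 1.4470408 / sqrt(9) = 0.48234693
u_B1 = 0.68 / sqrt(6) = 0.27760884
u_B2 = 1.197 / sqrt(2) = 0.84640682
uc = sqrt(0.48234693^2 + 0.27760884^2 + 0.84640682^2) = 1.0129806
U = k * uc = 2.58 * 1.0129806
U = 2.6135

2.6135


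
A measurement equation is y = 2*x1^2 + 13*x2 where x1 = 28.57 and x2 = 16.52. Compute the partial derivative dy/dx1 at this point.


y = 2*x1^2 + 13*x2
dy/dx1 = 2*2*x1
Evaluate at x1 = 28.57: c1 = 4 * 28.57
c1 = 114.2800

114.2800


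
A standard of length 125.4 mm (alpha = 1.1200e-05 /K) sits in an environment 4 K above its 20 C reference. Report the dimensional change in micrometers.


dL = L * alpha * dT
= 125.4 * 1.1200e-05 * 4
= 0.0056179 mm
dL_um = 0.0056179 * 1000 = 5.6179 um

5.6179


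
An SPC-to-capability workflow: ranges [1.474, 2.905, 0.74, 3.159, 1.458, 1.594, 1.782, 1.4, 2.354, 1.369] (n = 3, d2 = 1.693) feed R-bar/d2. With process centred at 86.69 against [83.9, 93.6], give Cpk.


R_bar = (1.474 + 2.905 + 0.74 + 3.159 + 1.458 + 1.594 + 1.782 + 1.4 + 2.354 + 1.369) / 10 = 1.8235
sigma = R_bar / d2 = 1.8235 / 1.693 = 1.0770821
Cp = (USL - LSL)/(6*sigma) = (93.6 - 83.9)/(6*1.0770821) = 1.5010
Cpu = (93.6 - 86.69)/(3*1.0770821) = 2.1385
Cpl = (86.69 - 83.9)/(3*1.0770821) = 0.8634
Cpk = min(Cpu, Cpl) = 0.8634

0.8634


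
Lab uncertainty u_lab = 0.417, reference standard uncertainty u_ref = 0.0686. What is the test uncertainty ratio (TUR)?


TUR = u_lab / u_ref
= 0.417 / 0.0686
= 6.0787

6.0787


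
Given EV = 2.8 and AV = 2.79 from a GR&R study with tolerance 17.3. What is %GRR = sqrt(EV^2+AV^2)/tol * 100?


GRR = sqrt(EV^2 + AV^2) = sqrt(2.8^2 + 2.79^2) = 3.9527332
%GRR = GRR / tol * 100 = 3.9527332 / 17.3 * 100
%GRR = 22.8482

22.8482


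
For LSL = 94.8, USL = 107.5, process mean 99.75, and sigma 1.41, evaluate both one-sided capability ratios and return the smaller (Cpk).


Cpu = (USL - mean) / (3*sigma) = (107.5 - 99.75) / (3*1.41) = 1.8322
Cpl = (mean - LSL) / (3*sigma) = (99.75 - 94.8) / (3*1.41) = 1.1702
Cpk = min(Cpu, Cpl) = 1.1702

1.1702


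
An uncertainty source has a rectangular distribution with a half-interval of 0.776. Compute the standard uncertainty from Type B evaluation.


u_B = half_width / sqrt(3)
u_B = 0.776 / 1.7320508
u_B = 0.4480

0.4480


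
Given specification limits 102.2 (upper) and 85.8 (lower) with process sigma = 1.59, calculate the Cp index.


Cp = (USL - LSL) / (6 * sigma)
= (102.2 - 85.8) / (6 * 1.59)
= 16.4000 / 9.5400
= 1.7191

1.7191


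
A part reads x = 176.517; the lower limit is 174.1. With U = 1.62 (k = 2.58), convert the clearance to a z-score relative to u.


u = U / k = 1.62 / 2.58 = 0.62790698
margin = |LSL - x| = |174.1 - 176.517| = 2.417
z = margin / u = 2.417 / 0.62790698
z = 3.8493

3.8493


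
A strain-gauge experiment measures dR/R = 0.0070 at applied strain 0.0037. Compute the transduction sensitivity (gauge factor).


GF = (dR/R) / epsilon
= 0.0070 / 0.0037
= 1.8919

1.8919


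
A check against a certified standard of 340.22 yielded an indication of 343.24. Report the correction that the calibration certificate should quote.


Correction = standard - reading
= 340.22 - 343.24
= -3.0200

-3.0200


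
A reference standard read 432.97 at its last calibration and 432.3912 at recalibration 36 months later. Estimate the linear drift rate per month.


rate = (v2 - v1) / months
= (432.3912 - 432.97) / 36
= -0.5788 / 36
= -0.0161

-0.0161


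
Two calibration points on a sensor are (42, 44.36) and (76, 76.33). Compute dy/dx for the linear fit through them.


slope = (y2 - y1) / (x2 - x1)
= (76.33 - 44.36) / (76 - 42)
= 31.9700 / 34
= 0.9403

0.9403


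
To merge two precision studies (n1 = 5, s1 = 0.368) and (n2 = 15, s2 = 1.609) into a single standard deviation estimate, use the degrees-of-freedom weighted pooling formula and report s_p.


s_p = sqrt(((n1-1)*s1^2 + (n2-1)*s2^2) / (n1+n2-2))
numerator = (5-1)*0.368^2 + (15-1)*1.609^2 = 0.541696 + 36.244334 = 36.78603
denominator = 5 + 15 - 2 = 18
s_p^2 = 36.78603 / 18 = 2.0436683
s_p = sqrt(2.0436683) = 1.4296

1.4296


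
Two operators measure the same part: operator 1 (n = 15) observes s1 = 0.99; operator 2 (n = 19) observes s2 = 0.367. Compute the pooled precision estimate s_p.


s_p = sqrt(((n1-1)*s1^2 + (n2-1)*s2^2) / (n1+n2-2))
numerator = (15-1)*0.99^2 + (19-1)*0.367^2 = 13.7214 + 2.424402 = 16.145802
denominator = 15 + 19 - 2 = 32
s_p^2 = 16.145802 / 32 = 0.50455631
s_p = sqrt(0.50455631) = 0.7103

0.7103


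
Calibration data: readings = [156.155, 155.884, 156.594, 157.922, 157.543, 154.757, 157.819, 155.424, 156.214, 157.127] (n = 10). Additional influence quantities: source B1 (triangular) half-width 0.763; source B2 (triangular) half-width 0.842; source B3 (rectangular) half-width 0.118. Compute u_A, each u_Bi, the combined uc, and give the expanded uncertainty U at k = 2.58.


mean = (156.155 + 155.884 + 156.594 + 157.922 + 157.543 + 154.757 + 157.819 + 155.424 + 156.214 + 157.127) / 10 = 156.5439
s = sqrt(sum((x - mean)^2)/(n-1)) = 1.0545399
u_A = s / sqrt(n) = 1.0545399 / sqrt(10) = 0.3334748
u_B1 = 0.763 / sqrt(6) = 0.31149345
u_B2 = 0.842 / sqrt(6) = 0.34374506
u_B3 = 0.118 / sqrt(3) = 0.068127332
uc = sqrt(0.3334748^2 + 0.31149345^2 + 0.34374506^2 + 0.068127332^2) = 0.57535694
U = k * uc = 2.58 * 0.57535694
U = 1.4844

1.4844


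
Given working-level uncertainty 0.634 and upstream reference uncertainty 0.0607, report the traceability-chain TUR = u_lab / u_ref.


TUR = u_lab / u_ref
= 0.634 / 0.0607
= 10.4448

10.4448


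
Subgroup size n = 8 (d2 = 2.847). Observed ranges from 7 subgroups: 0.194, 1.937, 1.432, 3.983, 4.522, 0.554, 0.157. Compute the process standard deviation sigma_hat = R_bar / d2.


R_bar = (0.194 + 1.937 + 1.432 + 3.983 + 4.522 + 0.554 + 0.157) / 7
R_bar = 12.779 / 7 = 1.8255714
sigma_hat = R_bar / d2 = 1.8255714 / 2.847 = 0.6412

0.6412


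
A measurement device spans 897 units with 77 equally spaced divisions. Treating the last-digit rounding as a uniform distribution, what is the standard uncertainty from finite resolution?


resolution = range / divisions
resolution = 897 / 77 = 11.649351
u_res = resolution / (2*sqrt(3))
u_res = 11.649351 / 3.4641016
u_res = 3.3629

3.3629


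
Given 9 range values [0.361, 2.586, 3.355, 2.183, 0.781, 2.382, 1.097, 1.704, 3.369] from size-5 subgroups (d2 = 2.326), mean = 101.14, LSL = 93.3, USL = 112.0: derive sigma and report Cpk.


R_bar = (0.361 + 2.586 + 3.355 + 2.183 + 0.781 + 2.382 + 1.097 + 1.704 + 3.369) / 9 = 1.9797778
sigma = R_bar / d2 = 1.9797778 / 2.326 = 0.85115125
Cp = (USL - LSL)/(6*sigma) = (112.0 - 93.3)/(6*0.85115125) = 3.6617
Cpu = (112.0 - 101.14)/(3*0.85115125) = 4.2531
Cpl = (101.14 - 93.3)/(3*0.85115125) = 3.0704
Cpk = min(Cpu, Cpl) = 3.0704

3.0704


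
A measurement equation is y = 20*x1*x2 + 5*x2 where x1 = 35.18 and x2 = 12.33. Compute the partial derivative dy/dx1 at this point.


y = 20*x1*x2 + 5*x2
dy/dx1 = 20*x2
Evaluate at x2 = 12.33: c1 = 20 * 12.33
c1 = 246.6000

246.6000


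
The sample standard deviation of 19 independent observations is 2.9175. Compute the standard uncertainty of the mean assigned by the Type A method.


u_A = s / sqrt(n)
u_A = 2.9175 / sqrt(19)
u_A = 2.9175 / 4.3588989
u_A = 0.6693

0.6693


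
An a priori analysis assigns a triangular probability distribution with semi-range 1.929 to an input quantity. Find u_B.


u_B = half_width / sqrt(6)
u_B = 1.929 / 2.4494897
u_B = 0.7875

0.7875


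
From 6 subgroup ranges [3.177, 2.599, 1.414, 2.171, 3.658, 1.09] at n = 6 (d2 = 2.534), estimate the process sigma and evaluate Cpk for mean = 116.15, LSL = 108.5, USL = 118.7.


R_bar = (3.177 + 2.599 + 1.414 + 2.171 + 3.658 + 1.09) / 6 = 2.3515
sigma = R_bar / d2 = 2.3515 / 2.534 = 0.92797948
Cp = (USL - LSL)/(6*sigma) = (118.7 - 108.5)/(6*0.92797948) = 1.8319
Cpu = (118.7 - 116.15)/(3*0.92797948) = 0.9160
Cpl = (116.15 - 108.5)/(3*0.92797948) = 2.7479
Cpk = min(Cpu, Cpl) = 0.9160

0.9160


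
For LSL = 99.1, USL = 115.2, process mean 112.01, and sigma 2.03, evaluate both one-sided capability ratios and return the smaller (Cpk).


Cpu = (USL - mean) / (3*sigma) = (115.2 - 112.01) / (3*2.03) = 0.5238
Cpl = (mean - LSL) / (3*sigma) = (112.01 - 99.1) / (3*2.03) = 2.1199
Cpk = min(Cpu, Cpl) = 0.5238

0.5238


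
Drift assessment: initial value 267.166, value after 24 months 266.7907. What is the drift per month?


rate = (v2 - v1) / months
= (266.7907 - 267.166) / 24
= -0.3753 / 24
= -0.0156

-0.0156


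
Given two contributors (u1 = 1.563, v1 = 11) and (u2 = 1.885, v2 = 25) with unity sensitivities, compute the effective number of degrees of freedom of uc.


uc = sqrt(u1^2 + u2^2) = sqrt(1.563^2 + 1.885^2) = 2.4487127
v_eff = uc^4 / (u1^4/v1 + u2^4/v2)
= 2.4487127^4 / (1.563^4/11 + 1.885^4/25)
= 35.954341 / 1.0475706
v_eff = 34.3216

34.3216


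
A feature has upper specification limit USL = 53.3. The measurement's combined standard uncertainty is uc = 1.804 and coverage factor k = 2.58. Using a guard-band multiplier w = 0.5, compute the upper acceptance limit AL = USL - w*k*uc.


U = k * uc = 2.58 * 1.804 = 4.65432
guard band g = w * U = 0.5 * 4.65432 = 2.32716
AL = USL - g = 53.3 - 2.32716
AL = 50.9728

50.9728


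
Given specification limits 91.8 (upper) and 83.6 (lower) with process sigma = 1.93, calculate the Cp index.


Cp = (USL - LSL) / (6 * sigma)
= (91.8 - 83.6) / (6 * 1.93)
= 8.2000 / 11.5800
= 0.7081

0.7081


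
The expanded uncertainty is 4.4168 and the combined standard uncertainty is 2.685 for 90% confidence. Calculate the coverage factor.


k = U / uc
k = 4.4168 / 2.685
k = 1.645

1.645


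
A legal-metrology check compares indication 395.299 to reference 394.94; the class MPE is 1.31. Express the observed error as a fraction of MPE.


e = indication - reference = 395.299 - 394.94 = 0.3590
|e| = 0.3590
ratio = |e| / MPE = 0.3590 / 1.31
ratio = 0.2740

0.2740


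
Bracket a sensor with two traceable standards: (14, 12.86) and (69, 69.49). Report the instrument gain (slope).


slope = (y2 - y1) / (x2 - x1)
= (69.49 - 12.86) / (69 - 14)
= 56.6300 / 55
= 1.0296

1.0296


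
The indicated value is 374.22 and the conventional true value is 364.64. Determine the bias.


Systematic error = measured - true
= 374.22 - 364.64
= 9.5800

9.5800


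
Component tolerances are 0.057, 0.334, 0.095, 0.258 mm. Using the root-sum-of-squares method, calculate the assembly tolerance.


RSS = sqrt(0.057^2 + 0.334^2 + 0.095^2 + 0.258^2)
= sqrt(0.190394)
= 0.4363

0.4363


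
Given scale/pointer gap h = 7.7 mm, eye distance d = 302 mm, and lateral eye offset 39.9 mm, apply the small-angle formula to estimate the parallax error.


error = h * offset / d
= 7.7 * 39.9 / 302
= 1.0173

1.0173


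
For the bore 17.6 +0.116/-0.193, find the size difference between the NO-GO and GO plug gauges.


GO = nominal - lower_tol (smallest hole = maximum material condition)
GO = 17.6 - 0.193 = 17.407
NO-GO = nominal + upper_tol (largest hole = least material condition)
NO-GO = 17.6 + 0.116 = 17.716
spread = NO-GO - GO = 17.716 - 17.407 = 0.3090

0.3090


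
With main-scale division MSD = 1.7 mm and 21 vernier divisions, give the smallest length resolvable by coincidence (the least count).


LC = MSD / n_div
= 1.7 / 21
= 0.0810

0.0810


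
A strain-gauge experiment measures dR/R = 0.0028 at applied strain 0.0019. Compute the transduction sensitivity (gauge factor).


GF = (dR/R) / epsilon
= 0.0028 / 0.0019
= 1.4737

1.4737


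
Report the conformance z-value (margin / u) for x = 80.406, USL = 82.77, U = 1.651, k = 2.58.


u = U / k = 1.651 / 2.58 = 0.63992248
margin = |USL - x| = |82.77 - 80.406| = 2.364
z = margin / u = 2.364 / 0.63992248
z = 3.6942

3.6942


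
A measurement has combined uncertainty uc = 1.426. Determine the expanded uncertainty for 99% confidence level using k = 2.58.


U = k * uc
U = 2.58 * 1.426
U = 3.6791

3.6791


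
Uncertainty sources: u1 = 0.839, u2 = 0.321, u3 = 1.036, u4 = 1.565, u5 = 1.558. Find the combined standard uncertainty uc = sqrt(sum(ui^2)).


uc = sqrt(0.839^2 + 0.321^2 + 1.036^2 + 1.565^2 + 1.558^2)
uc = sqrt(6.756847)
uc = 2.5994

2.5994


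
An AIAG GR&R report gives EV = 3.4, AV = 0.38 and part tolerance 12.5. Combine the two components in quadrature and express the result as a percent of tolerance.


GRR = sqrt(EV^2 + AV^2) = sqrt(3.4^2 + 0.38^2) = 3.4211694
%GRR = GRR / tol * 100 = 3.4211694 / 12.5 * 100
%GRR = 27.3694

27.3694


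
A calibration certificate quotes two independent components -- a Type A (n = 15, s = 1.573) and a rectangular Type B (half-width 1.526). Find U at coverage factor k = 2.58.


u_A = s / sqrt(n) = 1.573 / sqrt(15) = 0.40614685
u_B = half_width / sqrt(3) = 1.526 / sqrt(3) = 0.88103651
uc = sqrt(u_A^2 + u_B^2) = sqrt(0.40614685^2 + 0.88103651^2) = 0.97014463
U = k * uc = 2.58 * 0.97014463
U = 2.5030

2.5030


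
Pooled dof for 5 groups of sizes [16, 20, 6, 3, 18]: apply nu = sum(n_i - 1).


nu = sum_i (n_i - 1)
nu = ((16 - 1) + (20 - 1) + (6 - 1) + (3 - 1) + (18 - 1))
nu = 15 + 19 + 5 + 2 + 17
nu = 58

58


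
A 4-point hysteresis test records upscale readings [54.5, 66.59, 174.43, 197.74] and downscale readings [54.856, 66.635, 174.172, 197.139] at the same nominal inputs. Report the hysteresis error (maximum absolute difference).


|54.5 - 54.856| = 0.3560
|66.59 - 66.635| = 0.0450
|174.43 - 174.172| = 0.2580
|197.74 - 197.139| = 0.6010
hysteresis = max(diffs) = 0.6010

0.6010


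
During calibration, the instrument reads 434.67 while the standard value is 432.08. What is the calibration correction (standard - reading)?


Correction = standard - reading
= 432.08 - 434.67
= -2.5900

-2.5900


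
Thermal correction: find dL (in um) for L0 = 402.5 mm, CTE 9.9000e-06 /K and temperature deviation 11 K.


dL = L * alpha * dT
= 402.5 * 9.9000e-06 * 11
= 0.0438323 mm
dL_um = 0.0438323 * 1000 = 43.8323 um

43.8323


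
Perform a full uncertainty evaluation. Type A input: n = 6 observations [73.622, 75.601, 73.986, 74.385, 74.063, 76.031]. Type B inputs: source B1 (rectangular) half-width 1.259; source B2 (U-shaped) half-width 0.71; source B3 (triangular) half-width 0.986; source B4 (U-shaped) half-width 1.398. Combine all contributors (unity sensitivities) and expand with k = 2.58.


mean = (73.622 + 75.601 + 73.986 + 74.385 + 74.063 + 76.031) / 6 = 74.61466667
s = sqrt(sum((x - mean)^2)/(n-1)) = 0.97124099
u_A = s / sqrt(n) = 0.97124099 / sqrt(6) = 0.39650747
u_B1 = 1.259 / sqrt(3) = 0.72688399
u_B2 = 0.71 / sqrt(2) = 0.50204581
u_B3 = 0.986 / sqrt(6) = 0.40253281
u_B4 = 1.398 / sqrt(2) = 0.98853528
uc = sqrt(0.39650747^2 + 0.72688399^2 + 0.50204581^2 + 0.40253281^2 + 0.98853528^2) = 1.4411326
U = k * uc = 2.58 * 1.4411326
U = 3.7181

3.7181


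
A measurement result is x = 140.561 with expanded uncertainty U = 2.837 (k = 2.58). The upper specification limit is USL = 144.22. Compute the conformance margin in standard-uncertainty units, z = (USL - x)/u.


u = U / k = 2.837 / 2.58 = 1.0996124
margin = |USL - x| = |144.22 - 140.561| = 3.659
z = margin / u = 3.659 / 1.0996124
z = 3.3275

3.3275


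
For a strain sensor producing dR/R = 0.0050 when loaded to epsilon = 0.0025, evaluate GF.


GF = (dR/R) / epsilon
= 0.0050 / 0.0025
= 2.0000

2.0000


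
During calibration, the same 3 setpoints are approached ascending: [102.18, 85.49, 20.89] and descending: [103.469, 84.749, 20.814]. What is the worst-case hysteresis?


|102.18 - 103.469| = 1.2890
|85.49 - 84.749| = 0.7410
|20.89 - 20.814| = 0.0760
hysteresis = max(diffs) = 1.2890

1.2890


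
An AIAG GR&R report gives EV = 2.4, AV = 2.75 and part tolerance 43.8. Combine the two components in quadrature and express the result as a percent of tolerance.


GRR = sqrt(EV^2 + AV^2) = sqrt(2.4^2 + 2.75^2) = 3.65
%GRR = GRR / tol * 100 = 3.65 / 43.8 * 100
%GRR = 8.3333

8.3333


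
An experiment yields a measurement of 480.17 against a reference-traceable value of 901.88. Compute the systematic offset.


Systematic error = measured - true
= 480.17 - 901.88
= -421.7100

-421.7100


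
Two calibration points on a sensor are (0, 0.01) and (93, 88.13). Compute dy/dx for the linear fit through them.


slope = (y2 - y1) / (x2 - x1)
= (88.13 - 0.01) / (93 - 0)
= 88.1200 / 93
= 0.9475

0.9475


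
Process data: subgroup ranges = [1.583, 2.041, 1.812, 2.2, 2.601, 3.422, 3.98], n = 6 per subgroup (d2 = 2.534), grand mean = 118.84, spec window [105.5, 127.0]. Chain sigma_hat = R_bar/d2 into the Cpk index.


R_bar = (1.583 + 2.041 + 1.812 + 2.2 + 2.601 + 3.422 + 3.98) / 7 = 2.5198571
sigma = R_bar / d2 = 2.5198571 / 2.534 = 0.99441875
Cp = (USL - LSL)/(6*sigma) = (127.0 - 105.5)/(6*0.99441875) = 3.6034
Cpu = (127.0 - 118.84)/(3*0.99441875) = 2.7353
Cpl = (118.84 - 105.5)/(3*0.99441875) = 4.4716
Cpk = min(Cpu, Cpl) = 2.7353

2.7353


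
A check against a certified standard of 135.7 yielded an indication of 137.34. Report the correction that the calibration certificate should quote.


Correction = standard - reading
= 135.7 - 137.34
= -1.6400

-1.6400


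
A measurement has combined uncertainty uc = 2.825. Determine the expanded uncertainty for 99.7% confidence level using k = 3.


U = k * uc
U = 3 * 2.825
U = 8.4750

8.4750


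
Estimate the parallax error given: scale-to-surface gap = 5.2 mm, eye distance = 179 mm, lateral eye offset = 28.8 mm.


error = h * offset / d
= 5.2 * 28.8 / 179
= 0.8366

0.8366


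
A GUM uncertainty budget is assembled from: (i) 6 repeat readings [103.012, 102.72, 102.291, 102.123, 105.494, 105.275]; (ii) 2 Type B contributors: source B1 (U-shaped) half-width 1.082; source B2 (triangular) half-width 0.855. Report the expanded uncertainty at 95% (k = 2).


mean = (103.012 + 102.72 + 102.291 + 102.123 + 105.494 + 105.275) / 6 = 103.4858333
s = sqrt(sum((x - mean)^2)/(n-1)) = 1.5053113
u_A = s / sqrt(n) = 1.5053113 / sqrt(6) = 0.61454076
u_B1 = 1.082 / sqrt(2) = 0.76508954
u_B2 = 0.855 / sqrt(6) = 0.34905229
uc = sqrt(0.61454076^2 + 0.76508954^2 + 0.34905229^2) = 1.0415661
U = k * uc = 2 * 1.0415661
U = 2.0831

2.0831


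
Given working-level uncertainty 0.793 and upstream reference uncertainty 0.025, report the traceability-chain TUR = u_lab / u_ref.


TUR = u_lab / u_ref
= 0.793 / 0.025
= 31.7200

31.7200


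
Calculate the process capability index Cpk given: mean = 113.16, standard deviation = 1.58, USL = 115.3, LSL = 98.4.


Cpu = (USL - mean) / (3*sigma) = (115.3 - 113.16) / (3*1.58) = 0.4515
Cpl = (mean - LSL) / (3*sigma) = (113.16 - 98.4) / (3*1.58) = 3.1139
Cpk = min(Cpu, Cpl) = 0.4515

0.4515


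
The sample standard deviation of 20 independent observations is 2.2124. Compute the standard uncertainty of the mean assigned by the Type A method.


u_A = s / sqrt(n)
u_A = 2.2124 / sqrt(20)
u_A = 2.2124 / 4.472136
u_A = 0.4947

0.4947


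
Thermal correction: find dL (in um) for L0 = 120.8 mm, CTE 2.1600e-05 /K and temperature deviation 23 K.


dL = L * alpha * dT
= 120.8 * 2.1600e-05 * 23
= 0.0600134 mm
dL_um = 0.0600134 * 1000 = 60.0134 um

60.0134


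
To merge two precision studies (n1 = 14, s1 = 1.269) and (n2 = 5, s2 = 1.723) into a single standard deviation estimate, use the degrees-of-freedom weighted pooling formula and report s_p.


s_p = sqrt(((n1-1)*s1^2 + (n2-1)*s2^2) / (n1+n2-2))
numerator = (14-1)*1.269^2 + (5-1)*1.723^2 = 20.934693 + 11.874916 = 32.809609
denominator = 14 + 5 - 2 = 17
s_p^2 = 32.809609 / 17 = 1.929977
s_p = sqrt(1.929977) = 1.3892

1.3892
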